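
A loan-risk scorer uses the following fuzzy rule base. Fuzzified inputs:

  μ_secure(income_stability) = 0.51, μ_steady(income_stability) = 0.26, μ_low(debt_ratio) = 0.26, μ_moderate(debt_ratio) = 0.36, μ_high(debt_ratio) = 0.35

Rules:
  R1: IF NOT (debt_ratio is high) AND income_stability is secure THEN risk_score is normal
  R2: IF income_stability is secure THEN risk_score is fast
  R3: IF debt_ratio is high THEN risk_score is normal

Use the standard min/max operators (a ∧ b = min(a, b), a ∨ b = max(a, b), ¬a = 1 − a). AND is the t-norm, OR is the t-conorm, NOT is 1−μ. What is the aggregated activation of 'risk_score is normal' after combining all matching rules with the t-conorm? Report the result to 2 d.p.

R1: ¬high=1−0.35=0.65, secure=0.51; AND[min(a, b)] → w = 0.51
R2: secure=0.51 → w = 0.51
R3: high=0.35 → w = 0.35
Rules with consequent 'normal': {R1, R3} → strengths 0.51, 0.35
Aggregate via t-conorm [max(a, b)]: 0.51

0.51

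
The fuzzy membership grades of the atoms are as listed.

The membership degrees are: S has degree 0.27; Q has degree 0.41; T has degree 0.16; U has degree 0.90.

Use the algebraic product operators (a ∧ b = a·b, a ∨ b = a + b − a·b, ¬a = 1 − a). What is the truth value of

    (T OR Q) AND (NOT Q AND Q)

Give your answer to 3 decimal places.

0.122

T OR Q = a + b − a·b on (0.1600, 0.4100) = 0.5044
NOT Q = 1 − 0.4100 = 0.5900
NOT Q AND Q = a·b on (0.5900, 0.4100) = 0.2419
(T OR Q) AND (NOT Q AND Q) = a·b on (0.5044, 0.2419) = 0.1220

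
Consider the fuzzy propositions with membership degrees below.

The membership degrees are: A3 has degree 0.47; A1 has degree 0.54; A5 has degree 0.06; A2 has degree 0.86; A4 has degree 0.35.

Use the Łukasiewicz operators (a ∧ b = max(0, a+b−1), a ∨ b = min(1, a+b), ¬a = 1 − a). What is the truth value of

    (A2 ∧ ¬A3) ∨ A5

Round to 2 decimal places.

¬A3 = 1 − 0.47 = 0.53
A2 ∧ ¬A3 = max(0, a+b−1) on (0.86, 0.53) = 0.39
(A2 ∧ ¬A3) ∨ A5 = min(1, a+b) on (0.39, 0.06) = 0.45

0.45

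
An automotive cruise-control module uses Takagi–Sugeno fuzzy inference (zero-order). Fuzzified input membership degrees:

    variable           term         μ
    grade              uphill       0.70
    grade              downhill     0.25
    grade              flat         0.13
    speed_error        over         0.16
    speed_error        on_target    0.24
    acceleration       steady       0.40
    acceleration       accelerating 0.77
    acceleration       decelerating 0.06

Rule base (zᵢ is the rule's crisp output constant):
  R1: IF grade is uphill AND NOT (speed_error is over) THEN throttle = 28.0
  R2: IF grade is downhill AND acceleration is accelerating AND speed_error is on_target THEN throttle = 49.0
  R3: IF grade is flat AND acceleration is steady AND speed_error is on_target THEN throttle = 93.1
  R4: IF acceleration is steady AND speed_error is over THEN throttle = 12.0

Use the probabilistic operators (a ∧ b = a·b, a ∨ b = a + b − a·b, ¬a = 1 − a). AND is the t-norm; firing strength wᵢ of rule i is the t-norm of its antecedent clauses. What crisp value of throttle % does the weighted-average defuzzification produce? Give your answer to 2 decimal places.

29.07

R1 (z=28.0): uphill=0.70, ¬over=1−0.16=0.84; AND[a·b] → w = 0.5880
R2 (z=49.0): downhill=0.25, accelerating=0.77, on_target=0.24; AND[a·b] → w = 0.0462
R3 (z=93.1): flat=0.13, steady=0.40, on_target=0.24; AND[a·b] → w = 0.0125
R4 (z=12.0): steady=0.40, over=0.16; AND[a·b] → w = 0.0640
Weighted average = (0.5880·28.0 + 0.0462·49.0 + 0.0125·93.1 + 0.0640·12.0) / (0.5880 + 0.0462 + 0.0125 + 0.0640)
  = 20.6577 / 0.7107 = 29.07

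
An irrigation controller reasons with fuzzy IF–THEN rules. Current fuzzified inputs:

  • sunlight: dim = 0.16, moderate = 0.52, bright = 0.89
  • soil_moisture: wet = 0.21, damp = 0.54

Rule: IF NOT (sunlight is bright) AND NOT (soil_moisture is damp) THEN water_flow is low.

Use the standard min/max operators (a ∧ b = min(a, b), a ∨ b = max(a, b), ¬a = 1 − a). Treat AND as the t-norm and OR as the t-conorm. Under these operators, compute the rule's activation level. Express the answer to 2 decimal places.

0.11

firing strength: ¬bright=1−0.89=0.11, ¬damp=1−0.54=0.46; AND[min(a, b)] → w = 0.11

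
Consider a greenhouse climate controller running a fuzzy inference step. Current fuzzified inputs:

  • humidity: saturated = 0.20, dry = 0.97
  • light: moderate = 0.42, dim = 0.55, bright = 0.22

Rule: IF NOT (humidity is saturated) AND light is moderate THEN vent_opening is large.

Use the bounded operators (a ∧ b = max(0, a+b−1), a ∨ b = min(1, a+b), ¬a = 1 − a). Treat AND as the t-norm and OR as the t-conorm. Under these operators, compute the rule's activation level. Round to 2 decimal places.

0.22

firing strength: ¬saturated=1−0.20=0.80, moderate=0.42; AND[max(0, a+b−1)] → w = 0.22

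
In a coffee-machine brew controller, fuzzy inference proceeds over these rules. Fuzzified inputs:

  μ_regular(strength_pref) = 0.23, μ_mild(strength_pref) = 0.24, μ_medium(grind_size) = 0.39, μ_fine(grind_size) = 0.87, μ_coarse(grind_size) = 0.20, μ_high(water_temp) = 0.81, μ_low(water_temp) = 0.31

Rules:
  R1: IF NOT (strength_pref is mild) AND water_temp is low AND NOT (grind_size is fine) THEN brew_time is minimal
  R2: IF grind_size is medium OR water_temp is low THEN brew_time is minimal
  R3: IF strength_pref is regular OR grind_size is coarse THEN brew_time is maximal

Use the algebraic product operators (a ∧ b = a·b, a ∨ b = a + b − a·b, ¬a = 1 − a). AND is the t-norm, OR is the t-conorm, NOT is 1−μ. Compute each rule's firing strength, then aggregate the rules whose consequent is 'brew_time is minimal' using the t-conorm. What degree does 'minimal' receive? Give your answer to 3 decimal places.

R1: ¬mild=1−0.24=0.76, low=0.31, ¬fine=1−0.87=0.13; AND[a·b] → w = 0.0306
R2: medium=0.39, low=0.31; OR[a + b − a·b] → w = 0.5791
R3: regular=0.23, coarse=0.20; OR[a + b − a·b] → w = 0.3840
Rules with consequent 'minimal': {R1, R2} → strengths 0.0306, 0.5791
Aggregate via t-conorm [a + b − a·b]: 0.5920

0.592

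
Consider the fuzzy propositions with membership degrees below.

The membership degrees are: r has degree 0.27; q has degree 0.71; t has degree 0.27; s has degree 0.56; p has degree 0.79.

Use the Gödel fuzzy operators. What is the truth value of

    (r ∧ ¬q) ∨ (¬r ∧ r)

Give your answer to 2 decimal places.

¬q = 1 − 0.71 = 0.29
r ∧ ¬q = min(a, b) on (0.27, 0.29) = 0.27
¬r = 1 − 0.27 = 0.73
¬r ∧ r = min(a, b) on (0.73, 0.27) = 0.27
(r ∧ ¬q) ∨ (¬r ∧ r) = max(a, b) on (0.27, 0.27) = 0.27

0.27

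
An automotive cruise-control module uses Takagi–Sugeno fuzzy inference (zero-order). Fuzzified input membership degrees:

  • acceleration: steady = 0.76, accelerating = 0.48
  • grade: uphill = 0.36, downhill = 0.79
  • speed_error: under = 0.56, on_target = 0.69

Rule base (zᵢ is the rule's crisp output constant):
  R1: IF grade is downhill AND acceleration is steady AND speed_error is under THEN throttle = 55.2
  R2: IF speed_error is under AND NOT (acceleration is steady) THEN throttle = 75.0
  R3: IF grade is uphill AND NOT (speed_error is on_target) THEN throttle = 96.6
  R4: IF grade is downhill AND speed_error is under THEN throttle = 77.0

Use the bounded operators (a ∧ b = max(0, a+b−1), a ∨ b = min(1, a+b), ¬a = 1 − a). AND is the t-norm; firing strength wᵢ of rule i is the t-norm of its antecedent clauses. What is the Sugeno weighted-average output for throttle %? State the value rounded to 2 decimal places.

71.79

R1 (z=55.2): downhill=0.79, steady=0.76, under=0.56; AND[max(0, a+b−1)] → w = 0.11
R2 (z=75.0): under=0.56, ¬steady=1−0.76=0.24; AND[max(0, a+b−1)] → w = 0.00
R3 (z=96.6): uphill=0.36, ¬on_target=1−0.69=0.31; AND[max(0, a+b−1)] → w = 0.00
R4 (z=77.0): downhill=0.79, under=0.56; AND[max(0, a+b−1)] → w = 0.35
Weighted average = (0.11·55.2 + 0.00·75.0 + 0.00·96.6 + 0.35·77.0) / (0.11 + 0.00 + 0.00 + 0.35)
  = 33.0220 / 0.4600 = 71.79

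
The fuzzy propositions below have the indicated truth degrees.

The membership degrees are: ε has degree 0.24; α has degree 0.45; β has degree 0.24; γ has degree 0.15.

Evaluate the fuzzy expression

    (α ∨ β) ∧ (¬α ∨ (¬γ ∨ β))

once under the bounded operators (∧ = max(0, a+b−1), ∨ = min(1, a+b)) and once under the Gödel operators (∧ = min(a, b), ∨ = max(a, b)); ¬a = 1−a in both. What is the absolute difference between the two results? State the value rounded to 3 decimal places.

Under bounded:
  α ∨ β = min(1, a+b) on (0.45, 0.24) = 0.69
  ¬α = 1 − 0.45 = 0.55
  ¬γ = 1 − 0.15 = 0.85
  ¬γ ∨ β = min(1, a+b) on (0.85, 0.24) = 1.00
  ¬α ∨ (¬γ ∨ β) = min(1, a+b) on (0.55, 1.00) = 1.00
  (α ∨ β) ∧ (¬α ∨ (¬γ ∨ β)) = max(0, a+b−1) on (0.69, 1.00) = 0.69
  → value = 0.6900
Under Gödel:
  α ∨ β = max(a, b) on (0.45, 0.24) = 0.45
  ¬α = 1 − 0.45 = 0.55
  ¬γ = 1 − 0.15 = 0.85
  ¬γ ∨ β = max(a, b) on (0.85, 0.24) = 0.85
  ¬α ∨ (¬γ ∨ β) = max(a, b) on (0.55, 0.85) = 0.85
  (α ∨ β) ∧ (¬α ∨ (¬γ ∨ β)) = min(a, b) on (0.45, 0.85) = 0.45
  → value = 0.4500
|0.6900 − 0.4500| = 0.240

0.240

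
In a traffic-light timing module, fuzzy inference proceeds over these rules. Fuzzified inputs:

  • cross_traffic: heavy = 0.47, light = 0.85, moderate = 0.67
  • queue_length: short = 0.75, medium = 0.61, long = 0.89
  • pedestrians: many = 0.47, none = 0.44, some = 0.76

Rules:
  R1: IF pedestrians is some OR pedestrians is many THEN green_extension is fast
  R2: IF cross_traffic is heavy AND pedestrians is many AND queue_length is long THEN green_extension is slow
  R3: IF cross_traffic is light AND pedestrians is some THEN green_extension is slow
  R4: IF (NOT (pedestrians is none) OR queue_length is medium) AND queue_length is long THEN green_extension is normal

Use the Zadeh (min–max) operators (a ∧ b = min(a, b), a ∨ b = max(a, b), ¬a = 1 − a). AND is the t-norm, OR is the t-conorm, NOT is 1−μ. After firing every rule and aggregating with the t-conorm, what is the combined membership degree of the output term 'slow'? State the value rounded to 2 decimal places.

0.76

R1: some=0.76, many=0.47; OR[max(a, b)] → w = 0.76
R2: heavy=0.47, many=0.47, long=0.89; AND[min(a, b)] → w = 0.47
R3: light=0.85, some=0.76; AND[min(a, b)] → w = 0.76
R4: (¬none=1−0.44=0.56 OR medium=0.61) = 0.61; AND[min(a, b)] with long=0.89 → w = 0.61
Rules with consequent 'slow': {R2, R3} → strengths 0.47, 0.76
Aggregate via t-conorm [max(a, b)]: 0.76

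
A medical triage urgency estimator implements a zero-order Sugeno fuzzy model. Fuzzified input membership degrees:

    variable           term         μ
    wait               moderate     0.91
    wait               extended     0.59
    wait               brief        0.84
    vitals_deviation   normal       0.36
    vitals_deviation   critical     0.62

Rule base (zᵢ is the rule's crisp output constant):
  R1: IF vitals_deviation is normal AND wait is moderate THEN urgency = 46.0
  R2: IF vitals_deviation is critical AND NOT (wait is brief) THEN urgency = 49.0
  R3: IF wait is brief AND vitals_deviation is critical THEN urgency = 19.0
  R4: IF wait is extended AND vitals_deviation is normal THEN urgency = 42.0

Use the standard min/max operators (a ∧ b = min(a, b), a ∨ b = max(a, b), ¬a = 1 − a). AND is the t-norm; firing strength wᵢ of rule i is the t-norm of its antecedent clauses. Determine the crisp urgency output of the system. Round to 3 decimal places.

R1 (z=46.0): normal=0.36, moderate=0.91; AND[min(a, b)] → w = 0.36
R2 (z=49.0): critical=0.62, ¬brief=1−0.84=0.16; AND[min(a, b)] → w = 0.16
R3 (z=19.0): brief=0.84, critical=0.62; AND[min(a, b)] → w = 0.62
R4 (z=42.0): extended=0.59, normal=0.36; AND[min(a, b)] → w = 0.36
Weighted average = (0.36·46.0 + 0.16·49.0 + 0.62·19.0 + 0.36·42.0) / (0.36 + 0.16 + 0.62 + 0.36)
  = 51.3000 / 1.5000 = 34.200

34.200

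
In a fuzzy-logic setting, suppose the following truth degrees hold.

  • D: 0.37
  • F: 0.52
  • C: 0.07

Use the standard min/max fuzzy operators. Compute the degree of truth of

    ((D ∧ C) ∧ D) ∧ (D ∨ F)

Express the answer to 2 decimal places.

D ∧ C = min(a, b) on (0.37, 0.07) = 0.07
(D ∧ C) ∧ D = min(a, b) on (0.07, 0.37) = 0.07
D ∨ F = max(a, b) on (0.37, 0.52) = 0.52
((D ∧ C) ∧ D) ∧ (D ∨ F) = min(a, b) on (0.07, 0.52) = 0.07

0.07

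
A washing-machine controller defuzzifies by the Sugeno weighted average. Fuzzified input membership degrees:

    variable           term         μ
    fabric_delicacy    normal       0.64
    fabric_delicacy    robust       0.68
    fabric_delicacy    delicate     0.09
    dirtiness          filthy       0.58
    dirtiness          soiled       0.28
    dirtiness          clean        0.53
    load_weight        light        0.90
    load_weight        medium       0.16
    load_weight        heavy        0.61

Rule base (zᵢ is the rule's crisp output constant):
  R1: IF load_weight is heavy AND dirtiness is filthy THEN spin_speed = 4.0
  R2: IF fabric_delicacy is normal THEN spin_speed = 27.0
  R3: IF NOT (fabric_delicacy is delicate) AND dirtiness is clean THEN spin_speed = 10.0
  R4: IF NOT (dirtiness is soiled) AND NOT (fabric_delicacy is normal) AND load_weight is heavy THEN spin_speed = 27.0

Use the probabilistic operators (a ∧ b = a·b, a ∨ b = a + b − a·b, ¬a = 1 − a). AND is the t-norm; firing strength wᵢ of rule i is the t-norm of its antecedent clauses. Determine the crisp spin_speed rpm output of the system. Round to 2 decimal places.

17.00

R1 (z=4.0): heavy=0.61, filthy=0.58; AND[a·b] → w = 0.3538
R2 (z=27.0): normal=0.64 → w = 0.6400
R3 (z=10.0): ¬delicate=1−0.09=0.91, clean=0.53; AND[a·b] → w = 0.4823
R4 (z=27.0): ¬soiled=1−0.28=0.72, ¬normal=1−0.64=0.36, heavy=0.61; AND[a·b] → w = 0.1581
Weighted average = (0.3538·4.0 + 0.6400·27.0 + 0.4823·10.0 + 0.1581·27.0) / (0.3538 + 0.6400 + 0.4823 + 0.1581)
  = 27.7872 / 1.6342 = 17.00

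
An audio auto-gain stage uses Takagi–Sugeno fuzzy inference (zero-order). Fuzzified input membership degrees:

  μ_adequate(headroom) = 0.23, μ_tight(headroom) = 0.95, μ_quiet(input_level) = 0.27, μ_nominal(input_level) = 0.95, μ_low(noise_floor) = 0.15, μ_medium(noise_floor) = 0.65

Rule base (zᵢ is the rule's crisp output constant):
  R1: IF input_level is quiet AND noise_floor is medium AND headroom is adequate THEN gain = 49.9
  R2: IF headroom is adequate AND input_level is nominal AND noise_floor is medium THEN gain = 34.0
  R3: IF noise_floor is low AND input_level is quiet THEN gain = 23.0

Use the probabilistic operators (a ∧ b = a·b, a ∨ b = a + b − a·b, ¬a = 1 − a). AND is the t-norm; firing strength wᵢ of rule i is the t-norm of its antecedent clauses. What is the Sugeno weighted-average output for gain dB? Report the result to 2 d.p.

R1 (z=49.9): quiet=0.27, medium=0.65, adequate=0.23; AND[a·b] → w = 0.0404
R2 (z=34.0): adequate=0.23, nominal=0.95, medium=0.65; AND[a·b] → w = 0.1420
R3 (z=23.0): low=0.15, quiet=0.27; AND[a·b] → w = 0.0405
Weighted average = (0.0404·49.9 + 0.1420·34.0 + 0.0405·23.0) / (0.0404 + 0.1420 + 0.0405)
  = 7.7746 / 0.2229 = 34.88

34.88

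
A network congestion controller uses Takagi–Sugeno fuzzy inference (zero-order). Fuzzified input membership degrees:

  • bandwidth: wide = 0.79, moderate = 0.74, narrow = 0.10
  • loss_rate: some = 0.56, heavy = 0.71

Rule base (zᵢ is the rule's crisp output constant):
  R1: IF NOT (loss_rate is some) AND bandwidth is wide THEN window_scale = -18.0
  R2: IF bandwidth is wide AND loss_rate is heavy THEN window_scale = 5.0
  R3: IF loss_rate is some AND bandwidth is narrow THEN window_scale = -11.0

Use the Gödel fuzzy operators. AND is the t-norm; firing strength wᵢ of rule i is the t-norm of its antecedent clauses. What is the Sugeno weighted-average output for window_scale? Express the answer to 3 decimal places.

-4.376

R1 (z=-18.0): ¬some=1−0.56=0.44, wide=0.79; AND[min(a, b)] → w = 0.44
R2 (z=5.0): wide=0.79, heavy=0.71; AND[min(a, b)] → w = 0.71
R3 (z=-11.0): some=0.56, narrow=0.10; AND[min(a, b)] → w = 0.10
Weighted average = (0.44·-18.0 + 0.71·5.0 + 0.10·-11.0) / (0.44 + 0.71 + 0.10)
  = -5.4700 / 1.2500 = -4.376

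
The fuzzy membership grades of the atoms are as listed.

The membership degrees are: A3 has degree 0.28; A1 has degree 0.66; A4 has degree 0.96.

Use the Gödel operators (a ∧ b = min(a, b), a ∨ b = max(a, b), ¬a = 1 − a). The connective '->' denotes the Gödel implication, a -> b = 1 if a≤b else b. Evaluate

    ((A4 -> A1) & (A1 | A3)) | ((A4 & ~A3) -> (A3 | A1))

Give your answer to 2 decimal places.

0.66

A4 -> A1  [Gödel: 1 if a≤b else b] with a=0.96, b=0.66 → 0.66
A1 | A3 = max(a, b) on (0.66, 0.28) = 0.66
(A4 -> A1) & (A1 | A3) = min(a, b) on (0.66, 0.66) = 0.66
~A3 = 1 − 0.28 = 0.72
A4 & ~A3 = min(a, b) on (0.96, 0.72) = 0.72
A3 | A1 = max(a, b) on (0.28, 0.66) = 0.66
(A4 & ~A3) -> (A3 | A1)  [Gödel: 1 if a≤b else b] with a=0.72, b=0.66 → 0.66
((A4 -> A1) & (A1 | A3)) | ((A4 & ~A3) -> (A3 | A1)) = max(a, b) on (0.66, 0.66) = 0.66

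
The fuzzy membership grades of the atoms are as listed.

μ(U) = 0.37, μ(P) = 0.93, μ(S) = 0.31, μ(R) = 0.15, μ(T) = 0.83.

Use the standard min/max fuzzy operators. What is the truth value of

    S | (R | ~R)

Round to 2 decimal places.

0.85

~R = 1 − 0.15 = 0.85
R | ~R = max(a, b) on (0.15, 0.85) = 0.85
S | (R | ~R) = max(a, b) on (0.31, 0.85) = 0.85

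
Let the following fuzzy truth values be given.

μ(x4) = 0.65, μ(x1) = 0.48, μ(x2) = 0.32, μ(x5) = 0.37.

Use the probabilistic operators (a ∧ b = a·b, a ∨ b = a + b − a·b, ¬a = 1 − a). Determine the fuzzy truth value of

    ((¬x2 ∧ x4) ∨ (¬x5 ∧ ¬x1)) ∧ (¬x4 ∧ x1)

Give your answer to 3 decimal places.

0.105

¬x2 = 1 − 0.3200 = 0.6800
¬x2 ∧ x4 = a·b on (0.6800, 0.6500) = 0.4420
¬x5 = 1 − 0.3700 = 0.6300
¬x1 = 1 − 0.4800 = 0.5200
¬x5 ∧ ¬x1 = a·b on (0.6300, 0.5200) = 0.3276
(¬x2 ∧ x4) ∨ (¬x5 ∧ ¬x1) = a + b − a·b on (0.4420, 0.3276) = 0.6248
¬x4 = 1 − 0.6500 = 0.3500
¬x4 ∧ x1 = a·b on (0.3500, 0.4800) = 0.1680
((¬x2 ∧ x4) ∨ (¬x5 ∧ ¬x1)) ∧ (¬x4 ∧ x1) = a·b on (0.6248, 0.1680) = 0.1050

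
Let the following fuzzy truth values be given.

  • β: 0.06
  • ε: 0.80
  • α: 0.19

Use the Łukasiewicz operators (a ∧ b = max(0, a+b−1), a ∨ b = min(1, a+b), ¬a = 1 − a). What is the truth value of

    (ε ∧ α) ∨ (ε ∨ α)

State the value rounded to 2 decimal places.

0.99

ε ∧ α = max(0, a+b−1) on (0.80, 0.19) = 0.00
ε ∨ α = min(1, a+b) on (0.80, 0.19) = 0.99
(ε ∧ α) ∨ (ε ∨ α) = min(1, a+b) on (0.00, 0.99) = 0.99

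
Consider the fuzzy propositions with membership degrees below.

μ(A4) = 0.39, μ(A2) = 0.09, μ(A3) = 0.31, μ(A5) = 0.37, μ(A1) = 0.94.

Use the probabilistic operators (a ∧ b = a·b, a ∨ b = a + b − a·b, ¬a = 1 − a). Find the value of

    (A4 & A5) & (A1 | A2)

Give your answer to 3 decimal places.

0.136

A4 & A5 = a·b on (0.3900, 0.3700) = 0.1443
A1 | A2 = a + b − a·b on (0.9400, 0.0900) = 0.9454
(A4 & A5) & (A1 | A2) = a·b on (0.1443, 0.9454) = 0.1364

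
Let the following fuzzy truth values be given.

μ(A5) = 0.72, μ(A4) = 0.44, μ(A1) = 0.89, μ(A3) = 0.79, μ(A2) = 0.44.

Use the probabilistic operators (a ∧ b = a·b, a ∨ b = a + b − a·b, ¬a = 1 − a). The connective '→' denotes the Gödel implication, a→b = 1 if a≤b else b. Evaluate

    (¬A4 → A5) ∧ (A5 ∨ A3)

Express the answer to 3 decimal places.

0.941

¬A4 = 1 − 0.4400 = 0.5600
¬A4 → A5  [Gödel: 1 if a≤b else b] with a=0.5600, b=0.7200 → 1.0000
A5 ∨ A3 = a + b − a·b on (0.7200, 0.7900) = 0.9412
(¬A4 → A5) ∧ (A5 ∨ A3) = a·b on (1.0000, 0.9412) = 0.9412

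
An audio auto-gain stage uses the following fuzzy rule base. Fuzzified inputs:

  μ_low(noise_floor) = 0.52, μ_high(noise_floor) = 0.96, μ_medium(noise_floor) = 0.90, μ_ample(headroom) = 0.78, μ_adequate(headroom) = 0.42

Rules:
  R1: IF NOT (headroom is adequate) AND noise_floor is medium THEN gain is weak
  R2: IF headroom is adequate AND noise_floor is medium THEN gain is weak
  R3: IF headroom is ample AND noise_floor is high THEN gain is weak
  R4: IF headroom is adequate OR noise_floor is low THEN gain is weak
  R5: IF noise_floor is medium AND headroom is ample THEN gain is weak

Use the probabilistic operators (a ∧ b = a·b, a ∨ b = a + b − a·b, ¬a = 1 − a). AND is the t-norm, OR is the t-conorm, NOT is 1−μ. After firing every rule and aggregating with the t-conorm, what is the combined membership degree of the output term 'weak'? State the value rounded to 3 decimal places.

R1: ¬adequate=1−0.42=0.58, medium=0.90; AND[a·b] → w = 0.5220
R2: adequate=0.42, medium=0.90; AND[a·b] → w = 0.3780
R3: ample=0.78, high=0.96; AND[a·b] → w = 0.7488
R4: adequate=0.42, low=0.52; OR[a + b − a·b] → w = 0.7216
R5: medium=0.90, ample=0.78; AND[a·b] → w = 0.7020
Rules with consequent 'weak': {R1, R2, R3, R4, R5} → strengths 0.5220, 0.3780, 0.7488, 0.7216, 0.7020
Aggregate via t-conorm [a + b − a·b]: 0.9938

0.994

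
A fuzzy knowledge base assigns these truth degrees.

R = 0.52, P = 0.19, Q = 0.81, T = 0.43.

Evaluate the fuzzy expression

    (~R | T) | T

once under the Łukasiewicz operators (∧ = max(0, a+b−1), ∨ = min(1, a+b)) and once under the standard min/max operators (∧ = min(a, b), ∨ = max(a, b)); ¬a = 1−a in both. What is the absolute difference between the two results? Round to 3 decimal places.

Under Łukasiewicz:
  ~R = 1 − 0.52 = 0.48
  ~R | T = min(1, a+b) on (0.48, 0.43) = 0.91
  (~R | T) | T = min(1, a+b) on (0.91, 0.43) = 1.00
  → value = 1.0000
Under standard min/max:
  ~R = 1 − 0.52 = 0.48
  ~R | T = max(a, b) on (0.48, 0.43) = 0.48
  (~R | T) | T = max(a, b) on (0.48, 0.43) = 0.48
  → value = 0.4800
|1.0000 − 0.4800| = 0.520

0.520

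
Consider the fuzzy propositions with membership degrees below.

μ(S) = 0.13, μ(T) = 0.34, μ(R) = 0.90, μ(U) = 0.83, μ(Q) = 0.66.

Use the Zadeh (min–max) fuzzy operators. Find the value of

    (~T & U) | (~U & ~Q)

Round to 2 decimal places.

~T = 1 − 0.34 = 0.66
~T & U = min(a, b) on (0.66, 0.83) = 0.66
~U = 1 − 0.83 = 0.17
~Q = 1 − 0.66 = 0.34
~U & ~Q = min(a, b) on (0.17, 0.34) = 0.17
(~T & U) | (~U & ~Q) = max(a, b) on (0.66, 0.17) = 0.66

0.66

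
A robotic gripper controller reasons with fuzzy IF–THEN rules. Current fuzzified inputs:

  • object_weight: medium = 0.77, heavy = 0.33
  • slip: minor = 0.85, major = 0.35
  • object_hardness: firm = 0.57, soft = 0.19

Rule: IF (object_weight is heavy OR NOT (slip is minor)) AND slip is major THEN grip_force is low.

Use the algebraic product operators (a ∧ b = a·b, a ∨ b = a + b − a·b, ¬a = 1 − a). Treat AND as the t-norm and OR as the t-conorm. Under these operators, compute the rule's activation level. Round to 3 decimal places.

0.151

firing strength: (heavy=0.33 OR ¬minor=1−0.85=0.15) = 0.4305; AND[a·b] with major=0.35 → w = 0.1507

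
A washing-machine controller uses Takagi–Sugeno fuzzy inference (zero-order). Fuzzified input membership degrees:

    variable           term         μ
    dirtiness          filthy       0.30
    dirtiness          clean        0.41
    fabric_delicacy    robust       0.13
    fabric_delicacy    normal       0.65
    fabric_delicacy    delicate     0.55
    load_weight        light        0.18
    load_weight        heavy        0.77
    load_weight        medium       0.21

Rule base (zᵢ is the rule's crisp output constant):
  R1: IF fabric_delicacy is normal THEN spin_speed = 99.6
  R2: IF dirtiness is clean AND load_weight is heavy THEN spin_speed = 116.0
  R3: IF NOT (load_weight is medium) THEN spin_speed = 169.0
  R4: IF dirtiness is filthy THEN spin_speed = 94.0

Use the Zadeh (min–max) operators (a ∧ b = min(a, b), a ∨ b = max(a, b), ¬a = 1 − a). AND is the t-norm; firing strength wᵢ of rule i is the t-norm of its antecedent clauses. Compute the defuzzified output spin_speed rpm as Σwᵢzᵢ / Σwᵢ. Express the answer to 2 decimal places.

127.45

R1 (z=99.6): normal=0.65 → w = 0.65
R2 (z=116.0): clean=0.41, heavy=0.77; AND[min(a, b)] → w = 0.41
R3 (z=169.0): ¬medium=1−0.21=0.79 → w = 0.79
R4 (z=94.0): filthy=0.30 → w = 0.30
Weighted average = (0.65·99.6 + 0.41·116.0 + 0.79·169.0 + 0.30·94.0) / (0.65 + 0.41 + 0.79 + 0.30)
  = 274.0100 / 2.1500 = 127.45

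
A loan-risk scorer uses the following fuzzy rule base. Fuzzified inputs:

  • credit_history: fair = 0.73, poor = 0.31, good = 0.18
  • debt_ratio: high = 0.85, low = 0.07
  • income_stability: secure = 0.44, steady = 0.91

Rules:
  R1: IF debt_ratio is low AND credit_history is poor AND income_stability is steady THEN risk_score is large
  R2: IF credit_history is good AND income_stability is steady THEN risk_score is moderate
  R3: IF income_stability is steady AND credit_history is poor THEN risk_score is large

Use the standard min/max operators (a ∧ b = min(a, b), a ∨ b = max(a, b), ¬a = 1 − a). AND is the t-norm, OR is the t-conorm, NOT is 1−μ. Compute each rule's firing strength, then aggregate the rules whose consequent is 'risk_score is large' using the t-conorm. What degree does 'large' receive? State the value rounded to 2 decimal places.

0.31

R1: low=0.07, poor=0.31, steady=0.91; AND[min(a, b)] → w = 0.07
R2: good=0.18, steady=0.91; AND[min(a, b)] → w = 0.18
R3: steady=0.91, poor=0.31; AND[min(a, b)] → w = 0.31
Rules with consequent 'large': {R1, R3} → strengths 0.07, 0.31
Aggregate via t-conorm [max(a, b)]: 0.31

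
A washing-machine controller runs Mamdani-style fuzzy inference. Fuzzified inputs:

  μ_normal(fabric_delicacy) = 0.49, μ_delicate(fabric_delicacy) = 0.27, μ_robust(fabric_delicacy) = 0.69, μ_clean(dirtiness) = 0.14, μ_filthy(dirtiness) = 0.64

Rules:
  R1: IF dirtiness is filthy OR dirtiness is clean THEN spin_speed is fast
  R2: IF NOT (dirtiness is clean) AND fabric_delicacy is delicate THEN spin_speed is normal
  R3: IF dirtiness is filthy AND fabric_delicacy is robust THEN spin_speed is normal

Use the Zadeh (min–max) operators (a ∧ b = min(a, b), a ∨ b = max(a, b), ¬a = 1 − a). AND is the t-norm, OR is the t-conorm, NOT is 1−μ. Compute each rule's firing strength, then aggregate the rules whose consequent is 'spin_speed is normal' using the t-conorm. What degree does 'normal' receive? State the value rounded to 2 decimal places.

0.64

R1: filthy=0.64, clean=0.14; OR[max(a, b)] → w = 0.64
R2: ¬clean=1−0.14=0.86, delicate=0.27; AND[min(a, b)] → w = 0.27
R3: filthy=0.64, robust=0.69; AND[min(a, b)] → w = 0.64
Rules with consequent 'normal': {R2, R3} → strengths 0.27, 0.64
Aggregate via t-conorm [max(a, b)]: 0.64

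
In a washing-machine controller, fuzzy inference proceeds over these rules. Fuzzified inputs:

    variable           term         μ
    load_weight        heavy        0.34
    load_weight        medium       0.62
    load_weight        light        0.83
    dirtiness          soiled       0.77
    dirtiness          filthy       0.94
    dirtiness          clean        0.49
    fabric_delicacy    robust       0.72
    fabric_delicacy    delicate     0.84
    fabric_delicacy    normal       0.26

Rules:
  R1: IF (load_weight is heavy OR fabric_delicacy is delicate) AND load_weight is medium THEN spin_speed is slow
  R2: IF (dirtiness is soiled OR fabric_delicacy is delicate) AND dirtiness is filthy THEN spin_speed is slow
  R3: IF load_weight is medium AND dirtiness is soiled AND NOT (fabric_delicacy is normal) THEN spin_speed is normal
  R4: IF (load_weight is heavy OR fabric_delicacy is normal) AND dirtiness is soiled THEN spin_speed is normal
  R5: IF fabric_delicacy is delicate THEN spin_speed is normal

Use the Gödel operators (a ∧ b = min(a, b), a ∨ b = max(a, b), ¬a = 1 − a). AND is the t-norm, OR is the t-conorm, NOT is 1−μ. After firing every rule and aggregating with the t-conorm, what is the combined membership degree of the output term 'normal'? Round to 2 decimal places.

R1: (heavy=0.34 OR delicate=0.84) = 0.84; AND[min(a, b)] with medium=0.62 → w = 0.62
R2: (soiled=0.77 OR delicate=0.84) = 0.84; AND[min(a, b)] with filthy=0.94 → w = 0.84
R3: medium=0.62, soiled=0.77, ¬normal=1−0.26=0.74; AND[min(a, b)] → w = 0.62
R4: (heavy=0.34 OR normal=0.26) = 0.34; AND[min(a, b)] with soiled=0.77 → w = 0.34
R5: delicate=0.84 → w = 0.84
Rules with consequent 'normal': {R3, R4, R5} → strengths 0.62, 0.34, 0.84
Aggregate via t-conorm [max(a, b)]: 0.84

0.84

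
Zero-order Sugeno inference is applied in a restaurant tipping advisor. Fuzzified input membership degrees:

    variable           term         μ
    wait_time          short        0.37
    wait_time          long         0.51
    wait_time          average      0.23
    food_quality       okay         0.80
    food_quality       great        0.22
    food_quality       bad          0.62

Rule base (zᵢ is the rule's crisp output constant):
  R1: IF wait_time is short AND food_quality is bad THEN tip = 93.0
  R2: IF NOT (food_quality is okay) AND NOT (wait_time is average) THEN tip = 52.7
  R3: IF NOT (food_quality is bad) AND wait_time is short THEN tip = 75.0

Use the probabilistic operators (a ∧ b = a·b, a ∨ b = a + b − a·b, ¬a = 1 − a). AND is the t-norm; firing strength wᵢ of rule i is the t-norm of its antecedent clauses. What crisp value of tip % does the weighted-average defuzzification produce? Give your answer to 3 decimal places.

76.326

R1 (z=93.0): short=0.37, bad=0.62; AND[a·b] → w = 0.2294
R2 (z=52.7): ¬okay=1−0.80=0.20, ¬average=1−0.23=0.77; AND[a·b] → w = 0.1540
R3 (z=75.0): ¬bad=1−0.62=0.38, short=0.37; AND[a·b] → w = 0.1406
Weighted average = (0.2294·93.0 + 0.1540·52.7 + 0.1406·75.0) / (0.2294 + 0.1540 + 0.1406)
  = 39.9950 / 0.5240 = 76.326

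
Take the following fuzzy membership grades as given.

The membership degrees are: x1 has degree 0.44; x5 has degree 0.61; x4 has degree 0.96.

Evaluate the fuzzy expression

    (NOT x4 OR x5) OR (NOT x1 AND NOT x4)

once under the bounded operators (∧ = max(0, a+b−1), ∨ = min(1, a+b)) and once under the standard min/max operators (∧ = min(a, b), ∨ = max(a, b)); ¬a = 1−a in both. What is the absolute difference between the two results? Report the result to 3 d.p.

0.040

Under bounded:
  NOT x4 = 1 − 0.96 = 0.04
  NOT x4 OR x5 = min(1, a+b) on (0.04, 0.61) = 0.65
  NOT x1 = 1 − 0.44 = 0.56
  NOT x4 = 1 − 0.96 = 0.04
  NOT x1 AND NOT x4 = max(0, a+b−1) on (0.56, 0.04) = 0.00
  (NOT x4 OR x5) OR (NOT x1 AND NOT x4) = min(1, a+b) on (0.65, 0.00) = 0.65
  → value = 0.6500
Under standard min/max:
  NOT x4 = 1 − 0.96 = 0.04
  NOT x4 OR x5 = max(a, b) on (0.04, 0.61) = 0.61
  NOT x1 = 1 − 0.44 = 0.56
  NOT x4 = 1 − 0.96 = 0.04
  NOT x1 AND NOT x4 = min(a, b) on (0.56, 0.04) = 0.04
  (NOT x4 OR x5) OR (NOT x1 AND NOT x4) = max(a, b) on (0.61, 0.04) = 0.61
  → value = 0.6100
|0.6500 − 0.6100| = 0.040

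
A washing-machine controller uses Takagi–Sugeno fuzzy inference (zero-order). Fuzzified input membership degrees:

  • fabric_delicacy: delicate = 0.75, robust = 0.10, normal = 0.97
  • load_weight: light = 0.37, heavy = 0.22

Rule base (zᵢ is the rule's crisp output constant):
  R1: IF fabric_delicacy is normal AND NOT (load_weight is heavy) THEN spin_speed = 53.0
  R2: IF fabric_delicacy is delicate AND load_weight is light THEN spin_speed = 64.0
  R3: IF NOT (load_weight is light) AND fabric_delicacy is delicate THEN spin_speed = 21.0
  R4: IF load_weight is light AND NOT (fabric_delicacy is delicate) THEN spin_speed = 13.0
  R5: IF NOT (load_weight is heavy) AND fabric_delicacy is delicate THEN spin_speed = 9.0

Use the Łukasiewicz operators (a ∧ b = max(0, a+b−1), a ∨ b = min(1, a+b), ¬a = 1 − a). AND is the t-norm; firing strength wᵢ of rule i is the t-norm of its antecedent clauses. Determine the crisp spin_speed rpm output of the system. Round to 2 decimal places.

R1 (z=53.0): normal=0.97, ¬heavy=1−0.22=0.78; AND[max(0, a+b−1)] → w = 0.75
R2 (z=64.0): delicate=0.75, light=0.37; AND[max(0, a+b−1)] → w = 0.12
R3 (z=21.0): ¬light=1−0.37=0.63, delicate=0.75; AND[max(0, a+b−1)] → w = 0.38
R4 (z=13.0): light=0.37, ¬delicate=1−0.75=0.25; AND[max(0, a+b−1)] → w = 0.00
R5 (z=9.0): ¬heavy=1−0.22=0.78, delicate=0.75; AND[max(0, a+b−1)] → w = 0.53
Weighted average = (0.75·53.0 + 0.12·64.0 + 0.38·21.0 + 0.00·13.0 + 0.53·9.0) / (0.75 + 0.12 + 0.38 + 0.00 + 0.53)
  = 60.1800 / 1.7800 = 33.81

33.81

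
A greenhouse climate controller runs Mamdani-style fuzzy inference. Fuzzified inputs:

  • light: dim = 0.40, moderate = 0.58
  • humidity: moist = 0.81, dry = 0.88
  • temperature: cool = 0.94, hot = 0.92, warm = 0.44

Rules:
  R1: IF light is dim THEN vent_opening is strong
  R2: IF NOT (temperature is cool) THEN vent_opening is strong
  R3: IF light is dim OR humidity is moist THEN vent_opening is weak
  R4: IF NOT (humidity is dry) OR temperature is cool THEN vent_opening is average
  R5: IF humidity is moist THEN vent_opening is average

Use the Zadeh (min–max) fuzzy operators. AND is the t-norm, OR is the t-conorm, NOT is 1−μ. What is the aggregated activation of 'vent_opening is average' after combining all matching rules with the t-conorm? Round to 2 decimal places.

0.94

R1: dim=0.40 → w = 0.40
R2: ¬cool=1−0.94=0.06 → w = 0.06
R3: dim=0.40, moist=0.81; OR[max(a, b)] → w = 0.81
R4: ¬dry=1−0.88=0.12, cool=0.94; OR[max(a, b)] → w = 0.94
R5: moist=0.81 → w = 0.81
Rules with consequent 'average': {R4, R5} → strengths 0.94, 0.81
Aggregate via t-conorm [max(a, b)]: 0.94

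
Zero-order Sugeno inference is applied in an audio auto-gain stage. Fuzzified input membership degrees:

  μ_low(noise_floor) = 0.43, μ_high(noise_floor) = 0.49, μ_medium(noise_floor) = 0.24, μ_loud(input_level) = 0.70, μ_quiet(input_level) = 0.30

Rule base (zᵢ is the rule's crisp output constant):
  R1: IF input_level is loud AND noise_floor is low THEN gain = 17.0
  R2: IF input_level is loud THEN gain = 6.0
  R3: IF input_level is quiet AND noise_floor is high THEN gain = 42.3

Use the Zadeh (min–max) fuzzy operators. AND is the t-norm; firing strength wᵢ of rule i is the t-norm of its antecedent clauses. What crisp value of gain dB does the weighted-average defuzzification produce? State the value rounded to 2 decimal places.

R1 (z=17.0): loud=0.70, low=0.43; AND[min(a, b)] → w = 0.43
R2 (z=6.0): loud=0.70 → w = 0.70
R3 (z=42.3): quiet=0.30, high=0.49; AND[min(a, b)] → w = 0.30
Weighted average = (0.43·17.0 + 0.70·6.0 + 0.30·42.3) / (0.43 + 0.70 + 0.30)
  = 24.2000 / 1.4300 = 16.92

16.92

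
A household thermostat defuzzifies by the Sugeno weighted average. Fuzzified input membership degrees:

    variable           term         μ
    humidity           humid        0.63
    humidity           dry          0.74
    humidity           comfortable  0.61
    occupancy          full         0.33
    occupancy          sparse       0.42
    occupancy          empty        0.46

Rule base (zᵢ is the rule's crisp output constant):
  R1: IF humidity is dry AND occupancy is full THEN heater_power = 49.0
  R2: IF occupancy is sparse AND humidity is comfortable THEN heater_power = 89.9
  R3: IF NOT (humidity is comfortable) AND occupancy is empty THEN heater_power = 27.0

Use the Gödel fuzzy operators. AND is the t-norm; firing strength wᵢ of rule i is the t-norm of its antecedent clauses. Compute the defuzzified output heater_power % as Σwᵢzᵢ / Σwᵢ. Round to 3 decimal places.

R1 (z=49.0): dry=0.74, full=0.33; AND[min(a, b)] → w = 0.33
R2 (z=89.9): sparse=0.42, comfortable=0.61; AND[min(a, b)] → w = 0.42
R3 (z=27.0): ¬comfortable=1−0.61=0.39, empty=0.46; AND[min(a, b)] → w = 0.39
Weighted average = (0.33·49.0 + 0.42·89.9 + 0.39·27.0) / (0.33 + 0.42 + 0.39)
  = 64.4580 / 1.1400 = 56.542

56.542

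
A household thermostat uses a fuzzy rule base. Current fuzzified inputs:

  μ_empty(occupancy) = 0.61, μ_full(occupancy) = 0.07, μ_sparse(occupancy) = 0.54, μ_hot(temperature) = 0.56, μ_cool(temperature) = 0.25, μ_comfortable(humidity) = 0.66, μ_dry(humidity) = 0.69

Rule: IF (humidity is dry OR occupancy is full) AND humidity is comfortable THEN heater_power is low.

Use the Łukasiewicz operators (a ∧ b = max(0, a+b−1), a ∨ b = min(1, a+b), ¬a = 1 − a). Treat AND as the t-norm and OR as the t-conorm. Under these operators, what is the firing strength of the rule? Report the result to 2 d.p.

0.42

firing strength: (dry=0.69 OR full=0.07) = 0.76; AND[max(0, a+b−1)] with comfortable=0.66 → w = 0.42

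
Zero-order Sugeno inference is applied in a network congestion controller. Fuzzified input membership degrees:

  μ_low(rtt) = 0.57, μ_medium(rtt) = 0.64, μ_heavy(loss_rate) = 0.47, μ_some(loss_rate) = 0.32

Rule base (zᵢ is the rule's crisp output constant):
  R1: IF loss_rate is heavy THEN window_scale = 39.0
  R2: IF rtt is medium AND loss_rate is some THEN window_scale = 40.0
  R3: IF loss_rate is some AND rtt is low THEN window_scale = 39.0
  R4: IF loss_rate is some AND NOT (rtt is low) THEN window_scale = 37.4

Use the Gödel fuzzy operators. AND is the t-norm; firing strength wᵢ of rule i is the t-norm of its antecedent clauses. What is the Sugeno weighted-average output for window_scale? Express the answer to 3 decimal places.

38.866

R1 (z=39.0): heavy=0.47 → w = 0.47
R2 (z=40.0): medium=0.64, some=0.32; AND[min(a, b)] → w = 0.32
R3 (z=39.0): some=0.32, low=0.57; AND[min(a, b)] → w = 0.32
R4 (z=37.4): some=0.32, ¬low=1−0.57=0.43; AND[min(a, b)] → w = 0.32
Weighted average = (0.47·39.0 + 0.32·40.0 + 0.32·39.0 + 0.32·37.4) / (0.47 + 0.32 + 0.32 + 0.32)
  = 55.5780 / 1.4300 = 38.866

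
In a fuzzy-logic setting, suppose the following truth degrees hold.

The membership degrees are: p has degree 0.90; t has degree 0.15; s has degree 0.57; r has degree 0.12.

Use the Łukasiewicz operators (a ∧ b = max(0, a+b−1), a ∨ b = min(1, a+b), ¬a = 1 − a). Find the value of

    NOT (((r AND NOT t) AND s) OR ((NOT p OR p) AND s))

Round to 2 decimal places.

NOT t = 1 − 0.15 = 0.85
r AND NOT t = max(0, a+b−1) on (0.12, 0.85) = 0.00
(r AND NOT t) AND s = max(0, a+b−1) on (0.00, 0.57) = 0.00
NOT p = 1 − 0.90 = 0.10
NOT p OR p = min(1, a+b) on (0.10, 0.90) = 1.00
(NOT p OR p) AND s = max(0, a+b−1) on (1.00, 0.57) = 0.57
((r AND NOT t) AND s) OR ((NOT p OR p) AND s) = min(1, a+b) on (0.00, 0.57) = 0.57
NOT (((r AND NOT t) AND s) OR ((NOT p OR p) AND s)) = 1 − 0.57 = 0.43

0.43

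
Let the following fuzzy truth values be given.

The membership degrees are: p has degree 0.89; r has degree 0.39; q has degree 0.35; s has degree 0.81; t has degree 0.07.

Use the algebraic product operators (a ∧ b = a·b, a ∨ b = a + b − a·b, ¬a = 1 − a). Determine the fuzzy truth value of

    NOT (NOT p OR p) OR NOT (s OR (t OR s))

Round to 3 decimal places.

NOT p = 1 − 0.8900 = 0.1100
NOT p OR p = a + b − a·b on (0.1100, 0.8900) = 0.9021
NOT (NOT p OR p) = 1 − 0.9021 = 0.0979
t OR s = a + b − a·b on (0.0700, 0.8100) = 0.8233
s OR (t OR s) = a + b − a·b on (0.8100, 0.8233) = 0.9664
NOT (s OR (t OR s)) = 1 − 0.9664 = 0.0336
NOT (NOT p OR p) OR NOT (s OR (t OR s)) = a + b − a·b on (0.0979, 0.0336) = 0.1282

0.128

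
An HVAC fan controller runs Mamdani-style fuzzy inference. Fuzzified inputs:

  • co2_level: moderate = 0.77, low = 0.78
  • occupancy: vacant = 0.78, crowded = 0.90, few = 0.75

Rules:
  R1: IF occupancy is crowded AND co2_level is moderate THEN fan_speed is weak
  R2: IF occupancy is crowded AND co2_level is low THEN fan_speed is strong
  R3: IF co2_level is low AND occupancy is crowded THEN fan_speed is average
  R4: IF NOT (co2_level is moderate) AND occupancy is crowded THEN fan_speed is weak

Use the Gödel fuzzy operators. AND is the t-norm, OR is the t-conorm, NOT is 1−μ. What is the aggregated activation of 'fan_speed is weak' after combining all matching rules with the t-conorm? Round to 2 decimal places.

R1: crowded=0.90, moderate=0.77; AND[min(a, b)] → w = 0.77
R2: crowded=0.90, low=0.78; AND[min(a, b)] → w = 0.78
R3: low=0.78, crowded=0.90; AND[min(a, b)] → w = 0.78
R4: ¬moderate=1−0.77=0.23, crowded=0.90; AND[min(a, b)] → w = 0.23
Rules with consequent 'weak': {R1, R4} → strengths 0.77, 0.23
Aggregate via t-conorm [max(a, b)]: 0.77

0.77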